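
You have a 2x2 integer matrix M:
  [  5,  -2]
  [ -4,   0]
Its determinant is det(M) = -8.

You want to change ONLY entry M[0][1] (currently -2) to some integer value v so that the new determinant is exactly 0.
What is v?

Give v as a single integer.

det is linear in entry M[0][1]: det = old_det + (v - -2) * C_01
Cofactor C_01 = 4
Want det = 0: -8 + (v - -2) * 4 = 0
  (v - -2) = 8 / 4 = 2
  v = -2 + (2) = 0

Answer: 0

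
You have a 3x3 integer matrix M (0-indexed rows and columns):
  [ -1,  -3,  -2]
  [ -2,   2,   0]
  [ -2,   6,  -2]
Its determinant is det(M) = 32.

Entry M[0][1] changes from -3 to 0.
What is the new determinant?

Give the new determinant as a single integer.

det is linear in row 0: changing M[0][1] by delta changes det by delta * cofactor(0,1).
Cofactor C_01 = (-1)^(0+1) * minor(0,1) = -4
Entry delta = 0 - -3 = 3
Det delta = 3 * -4 = -12
New det = 32 + -12 = 20

Answer: 20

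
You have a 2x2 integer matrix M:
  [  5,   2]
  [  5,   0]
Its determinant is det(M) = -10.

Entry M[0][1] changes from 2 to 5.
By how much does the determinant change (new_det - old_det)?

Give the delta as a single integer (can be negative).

Cofactor C_01 = -5
Entry delta = 5 - 2 = 3
Det delta = entry_delta * cofactor = 3 * -5 = -15

Answer: -15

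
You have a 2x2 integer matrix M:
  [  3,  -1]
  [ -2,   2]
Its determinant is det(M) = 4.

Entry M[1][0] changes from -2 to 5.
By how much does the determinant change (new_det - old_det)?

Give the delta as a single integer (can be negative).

Cofactor C_10 = 1
Entry delta = 5 - -2 = 7
Det delta = entry_delta * cofactor = 7 * 1 = 7

Answer: 7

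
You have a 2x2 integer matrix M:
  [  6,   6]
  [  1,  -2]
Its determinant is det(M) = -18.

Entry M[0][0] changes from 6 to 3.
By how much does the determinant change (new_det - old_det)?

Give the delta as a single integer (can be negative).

Cofactor C_00 = -2
Entry delta = 3 - 6 = -3
Det delta = entry_delta * cofactor = -3 * -2 = 6

Answer: 6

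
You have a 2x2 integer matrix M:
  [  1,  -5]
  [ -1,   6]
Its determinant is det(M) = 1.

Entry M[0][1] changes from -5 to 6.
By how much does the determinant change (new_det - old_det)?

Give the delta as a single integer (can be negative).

Answer: 11

Derivation:
Cofactor C_01 = 1
Entry delta = 6 - -5 = 11
Det delta = entry_delta * cofactor = 11 * 1 = 11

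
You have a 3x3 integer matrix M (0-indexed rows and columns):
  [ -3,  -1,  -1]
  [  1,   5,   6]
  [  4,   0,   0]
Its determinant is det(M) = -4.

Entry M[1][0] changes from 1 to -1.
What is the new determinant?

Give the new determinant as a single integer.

det is linear in row 1: changing M[1][0] by delta changes det by delta * cofactor(1,0).
Cofactor C_10 = (-1)^(1+0) * minor(1,0) = 0
Entry delta = -1 - 1 = -2
Det delta = -2 * 0 = 0
New det = -4 + 0 = -4

Answer: -4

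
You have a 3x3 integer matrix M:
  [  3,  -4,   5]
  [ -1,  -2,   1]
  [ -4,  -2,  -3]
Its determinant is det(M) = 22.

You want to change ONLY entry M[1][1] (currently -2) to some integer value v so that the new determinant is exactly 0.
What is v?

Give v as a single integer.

Answer: -4

Derivation:
det is linear in entry M[1][1]: det = old_det + (v - -2) * C_11
Cofactor C_11 = 11
Want det = 0: 22 + (v - -2) * 11 = 0
  (v - -2) = -22 / 11 = -2
  v = -2 + (-2) = -4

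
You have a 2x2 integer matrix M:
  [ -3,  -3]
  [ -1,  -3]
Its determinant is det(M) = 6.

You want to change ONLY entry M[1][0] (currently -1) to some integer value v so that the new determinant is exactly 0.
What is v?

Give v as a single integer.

Answer: -3

Derivation:
det is linear in entry M[1][0]: det = old_det + (v - -1) * C_10
Cofactor C_10 = 3
Want det = 0: 6 + (v - -1) * 3 = 0
  (v - -1) = -6 / 3 = -2
  v = -1 + (-2) = -3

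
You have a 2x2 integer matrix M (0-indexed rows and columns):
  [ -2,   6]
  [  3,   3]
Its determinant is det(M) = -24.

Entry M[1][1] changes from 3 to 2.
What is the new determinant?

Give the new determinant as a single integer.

Answer: -22

Derivation:
det is linear in row 1: changing M[1][1] by delta changes det by delta * cofactor(1,1).
Cofactor C_11 = (-1)^(1+1) * minor(1,1) = -2
Entry delta = 2 - 3 = -1
Det delta = -1 * -2 = 2
New det = -24 + 2 = -22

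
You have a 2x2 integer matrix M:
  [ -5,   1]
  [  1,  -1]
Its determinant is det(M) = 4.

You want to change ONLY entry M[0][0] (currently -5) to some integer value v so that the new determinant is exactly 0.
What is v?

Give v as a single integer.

Answer: -1

Derivation:
det is linear in entry M[0][0]: det = old_det + (v - -5) * C_00
Cofactor C_00 = -1
Want det = 0: 4 + (v - -5) * -1 = 0
  (v - -5) = -4 / -1 = 4
  v = -5 + (4) = -1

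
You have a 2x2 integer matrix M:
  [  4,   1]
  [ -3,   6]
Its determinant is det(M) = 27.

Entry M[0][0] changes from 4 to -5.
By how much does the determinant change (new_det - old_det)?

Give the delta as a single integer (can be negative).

Answer: -54

Derivation:
Cofactor C_00 = 6
Entry delta = -5 - 4 = -9
Det delta = entry_delta * cofactor = -9 * 6 = -54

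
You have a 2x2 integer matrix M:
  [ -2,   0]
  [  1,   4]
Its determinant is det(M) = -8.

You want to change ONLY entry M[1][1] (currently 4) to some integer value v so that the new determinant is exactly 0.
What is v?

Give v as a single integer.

Answer: 0

Derivation:
det is linear in entry M[1][1]: det = old_det + (v - 4) * C_11
Cofactor C_11 = -2
Want det = 0: -8 + (v - 4) * -2 = 0
  (v - 4) = 8 / -2 = -4
  v = 4 + (-4) = 0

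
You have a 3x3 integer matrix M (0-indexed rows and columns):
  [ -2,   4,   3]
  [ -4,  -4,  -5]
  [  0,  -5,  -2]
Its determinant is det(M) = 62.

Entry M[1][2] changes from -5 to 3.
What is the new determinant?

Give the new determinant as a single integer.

det is linear in row 1: changing M[1][2] by delta changes det by delta * cofactor(1,2).
Cofactor C_12 = (-1)^(1+2) * minor(1,2) = -10
Entry delta = 3 - -5 = 8
Det delta = 8 * -10 = -80
New det = 62 + -80 = -18

Answer: -18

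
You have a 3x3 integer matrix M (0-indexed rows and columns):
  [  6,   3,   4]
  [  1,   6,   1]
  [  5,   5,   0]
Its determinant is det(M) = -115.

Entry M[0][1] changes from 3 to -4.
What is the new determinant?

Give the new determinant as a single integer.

Answer: -150

Derivation:
det is linear in row 0: changing M[0][1] by delta changes det by delta * cofactor(0,1).
Cofactor C_01 = (-1)^(0+1) * minor(0,1) = 5
Entry delta = -4 - 3 = -7
Det delta = -7 * 5 = -35
New det = -115 + -35 = -150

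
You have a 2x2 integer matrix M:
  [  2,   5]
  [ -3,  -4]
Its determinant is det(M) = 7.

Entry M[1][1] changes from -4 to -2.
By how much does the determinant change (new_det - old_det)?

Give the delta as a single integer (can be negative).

Cofactor C_11 = 2
Entry delta = -2 - -4 = 2
Det delta = entry_delta * cofactor = 2 * 2 = 4

Answer: 4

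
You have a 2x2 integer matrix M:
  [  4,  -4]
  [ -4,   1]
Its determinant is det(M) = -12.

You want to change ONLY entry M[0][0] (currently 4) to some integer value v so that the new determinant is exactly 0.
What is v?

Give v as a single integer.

det is linear in entry M[0][0]: det = old_det + (v - 4) * C_00
Cofactor C_00 = 1
Want det = 0: -12 + (v - 4) * 1 = 0
  (v - 4) = 12 / 1 = 12
  v = 4 + (12) = 16

Answer: 16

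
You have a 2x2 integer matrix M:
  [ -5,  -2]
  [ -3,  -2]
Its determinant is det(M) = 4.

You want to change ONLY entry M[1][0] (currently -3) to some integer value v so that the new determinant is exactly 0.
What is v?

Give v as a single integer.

Answer: -5

Derivation:
det is linear in entry M[1][0]: det = old_det + (v - -3) * C_10
Cofactor C_10 = 2
Want det = 0: 4 + (v - -3) * 2 = 0
  (v - -3) = -4 / 2 = -2
  v = -3 + (-2) = -5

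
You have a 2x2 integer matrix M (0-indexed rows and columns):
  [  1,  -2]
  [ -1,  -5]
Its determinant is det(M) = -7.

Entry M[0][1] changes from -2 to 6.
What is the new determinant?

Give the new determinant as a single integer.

det is linear in row 0: changing M[0][1] by delta changes det by delta * cofactor(0,1).
Cofactor C_01 = (-1)^(0+1) * minor(0,1) = 1
Entry delta = 6 - -2 = 8
Det delta = 8 * 1 = 8
New det = -7 + 8 = 1

Answer: 1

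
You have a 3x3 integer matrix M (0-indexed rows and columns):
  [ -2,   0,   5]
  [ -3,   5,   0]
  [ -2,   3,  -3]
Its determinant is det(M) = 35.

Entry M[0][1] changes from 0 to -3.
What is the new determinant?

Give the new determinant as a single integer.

det is linear in row 0: changing M[0][1] by delta changes det by delta * cofactor(0,1).
Cofactor C_01 = (-1)^(0+1) * minor(0,1) = -9
Entry delta = -3 - 0 = -3
Det delta = -3 * -9 = 27
New det = 35 + 27 = 62

Answer: 62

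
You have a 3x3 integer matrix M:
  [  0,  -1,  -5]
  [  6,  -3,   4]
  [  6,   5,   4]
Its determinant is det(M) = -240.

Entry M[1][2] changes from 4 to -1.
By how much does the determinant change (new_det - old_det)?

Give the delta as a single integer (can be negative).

Answer: 30

Derivation:
Cofactor C_12 = -6
Entry delta = -1 - 4 = -5
Det delta = entry_delta * cofactor = -5 * -6 = 30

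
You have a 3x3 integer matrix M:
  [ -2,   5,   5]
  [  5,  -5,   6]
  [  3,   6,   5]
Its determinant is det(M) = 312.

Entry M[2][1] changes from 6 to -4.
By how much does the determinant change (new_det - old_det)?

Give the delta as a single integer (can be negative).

Cofactor C_21 = 37
Entry delta = -4 - 6 = -10
Det delta = entry_delta * cofactor = -10 * 37 = -370

Answer: -370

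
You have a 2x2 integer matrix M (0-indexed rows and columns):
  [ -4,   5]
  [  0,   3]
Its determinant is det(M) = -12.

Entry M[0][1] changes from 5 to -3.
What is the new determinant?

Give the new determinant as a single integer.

Answer: -12

Derivation:
det is linear in row 0: changing M[0][1] by delta changes det by delta * cofactor(0,1).
Cofactor C_01 = (-1)^(0+1) * minor(0,1) = 0
Entry delta = -3 - 5 = -8
Det delta = -8 * 0 = 0
New det = -12 + 0 = -12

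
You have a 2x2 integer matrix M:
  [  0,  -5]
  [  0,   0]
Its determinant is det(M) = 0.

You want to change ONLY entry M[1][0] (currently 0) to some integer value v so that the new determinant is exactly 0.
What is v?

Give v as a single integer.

Answer: 0

Derivation:
det is linear in entry M[1][0]: det = old_det + (v - 0) * C_10
Cofactor C_10 = 5
Want det = 0: 0 + (v - 0) * 5 = 0
  (v - 0) = 0 / 5 = 0
  v = 0 + (0) = 0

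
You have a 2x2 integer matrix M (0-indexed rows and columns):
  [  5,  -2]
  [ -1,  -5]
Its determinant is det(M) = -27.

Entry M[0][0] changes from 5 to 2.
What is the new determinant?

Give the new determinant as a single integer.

det is linear in row 0: changing M[0][0] by delta changes det by delta * cofactor(0,0).
Cofactor C_00 = (-1)^(0+0) * minor(0,0) = -5
Entry delta = 2 - 5 = -3
Det delta = -3 * -5 = 15
New det = -27 + 15 = -12

Answer: -12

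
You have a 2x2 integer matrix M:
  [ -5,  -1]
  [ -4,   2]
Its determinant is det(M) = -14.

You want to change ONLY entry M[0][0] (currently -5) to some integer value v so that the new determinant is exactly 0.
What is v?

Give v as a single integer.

det is linear in entry M[0][0]: det = old_det + (v - -5) * C_00
Cofactor C_00 = 2
Want det = 0: -14 + (v - -5) * 2 = 0
  (v - -5) = 14 / 2 = 7
  v = -5 + (7) = 2

Answer: 2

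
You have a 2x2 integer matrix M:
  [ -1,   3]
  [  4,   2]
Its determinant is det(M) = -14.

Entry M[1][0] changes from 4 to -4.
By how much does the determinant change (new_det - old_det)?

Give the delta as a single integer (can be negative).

Cofactor C_10 = -3
Entry delta = -4 - 4 = -8
Det delta = entry_delta * cofactor = -8 * -3 = 24

Answer: 24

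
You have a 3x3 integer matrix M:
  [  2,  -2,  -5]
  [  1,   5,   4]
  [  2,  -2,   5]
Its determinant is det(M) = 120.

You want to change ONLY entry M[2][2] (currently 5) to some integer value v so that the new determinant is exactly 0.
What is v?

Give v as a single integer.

det is linear in entry M[2][2]: det = old_det + (v - 5) * C_22
Cofactor C_22 = 12
Want det = 0: 120 + (v - 5) * 12 = 0
  (v - 5) = -120 / 12 = -10
  v = 5 + (-10) = -5

Answer: -5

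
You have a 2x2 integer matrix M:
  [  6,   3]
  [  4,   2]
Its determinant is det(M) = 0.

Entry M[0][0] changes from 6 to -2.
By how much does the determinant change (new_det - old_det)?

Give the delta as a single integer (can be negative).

Answer: -16

Derivation:
Cofactor C_00 = 2
Entry delta = -2 - 6 = -8
Det delta = entry_delta * cofactor = -8 * 2 = -16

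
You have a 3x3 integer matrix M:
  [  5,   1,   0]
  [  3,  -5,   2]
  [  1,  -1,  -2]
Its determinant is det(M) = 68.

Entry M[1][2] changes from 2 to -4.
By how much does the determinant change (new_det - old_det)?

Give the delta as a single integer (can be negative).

Answer: -36

Derivation:
Cofactor C_12 = 6
Entry delta = -4 - 2 = -6
Det delta = entry_delta * cofactor = -6 * 6 = -36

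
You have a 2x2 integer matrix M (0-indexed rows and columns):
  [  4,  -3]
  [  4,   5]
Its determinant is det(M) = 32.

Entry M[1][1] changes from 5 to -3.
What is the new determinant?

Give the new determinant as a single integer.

Answer: 0

Derivation:
det is linear in row 1: changing M[1][1] by delta changes det by delta * cofactor(1,1).
Cofactor C_11 = (-1)^(1+1) * minor(1,1) = 4
Entry delta = -3 - 5 = -8
Det delta = -8 * 4 = -32
New det = 32 + -32 = 0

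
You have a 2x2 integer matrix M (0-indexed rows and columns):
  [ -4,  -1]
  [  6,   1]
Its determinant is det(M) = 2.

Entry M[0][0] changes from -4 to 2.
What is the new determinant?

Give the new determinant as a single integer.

Answer: 8

Derivation:
det is linear in row 0: changing M[0][0] by delta changes det by delta * cofactor(0,0).
Cofactor C_00 = (-1)^(0+0) * minor(0,0) = 1
Entry delta = 2 - -4 = 6
Det delta = 6 * 1 = 6
New det = 2 + 6 = 8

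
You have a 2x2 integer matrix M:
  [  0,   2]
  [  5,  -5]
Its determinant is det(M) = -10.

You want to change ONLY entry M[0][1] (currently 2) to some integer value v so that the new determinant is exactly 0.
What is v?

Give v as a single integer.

det is linear in entry M[0][1]: det = old_det + (v - 2) * C_01
Cofactor C_01 = -5
Want det = 0: -10 + (v - 2) * -5 = 0
  (v - 2) = 10 / -5 = -2
  v = 2 + (-2) = 0

Answer: 0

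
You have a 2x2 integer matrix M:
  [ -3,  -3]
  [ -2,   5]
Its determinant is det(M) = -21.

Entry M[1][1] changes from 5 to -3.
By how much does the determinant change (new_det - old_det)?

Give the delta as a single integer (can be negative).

Cofactor C_11 = -3
Entry delta = -3 - 5 = -8
Det delta = entry_delta * cofactor = -8 * -3 = 24

Answer: 24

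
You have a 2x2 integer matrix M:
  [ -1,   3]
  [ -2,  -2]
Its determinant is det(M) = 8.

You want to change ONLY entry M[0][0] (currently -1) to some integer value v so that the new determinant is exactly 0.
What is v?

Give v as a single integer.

det is linear in entry M[0][0]: det = old_det + (v - -1) * C_00
Cofactor C_00 = -2
Want det = 0: 8 + (v - -1) * -2 = 0
  (v - -1) = -8 / -2 = 4
  v = -1 + (4) = 3

Answer: 3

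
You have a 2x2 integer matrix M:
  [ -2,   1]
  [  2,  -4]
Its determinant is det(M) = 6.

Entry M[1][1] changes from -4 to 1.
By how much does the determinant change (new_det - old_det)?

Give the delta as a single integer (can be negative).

Answer: -10

Derivation:
Cofactor C_11 = -2
Entry delta = 1 - -4 = 5
Det delta = entry_delta * cofactor = 5 * -2 = -10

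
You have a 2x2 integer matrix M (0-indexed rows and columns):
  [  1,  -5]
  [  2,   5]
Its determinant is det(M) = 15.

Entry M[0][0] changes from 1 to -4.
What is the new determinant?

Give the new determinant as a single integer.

Answer: -10

Derivation:
det is linear in row 0: changing M[0][0] by delta changes det by delta * cofactor(0,0).
Cofactor C_00 = (-1)^(0+0) * minor(0,0) = 5
Entry delta = -4 - 1 = -5
Det delta = -5 * 5 = -25
New det = 15 + -25 = -10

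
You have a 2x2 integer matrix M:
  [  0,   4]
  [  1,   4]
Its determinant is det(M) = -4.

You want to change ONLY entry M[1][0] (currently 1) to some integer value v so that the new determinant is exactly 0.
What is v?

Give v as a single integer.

det is linear in entry M[1][0]: det = old_det + (v - 1) * C_10
Cofactor C_10 = -4
Want det = 0: -4 + (v - 1) * -4 = 0
  (v - 1) = 4 / -4 = -1
  v = 1 + (-1) = 0

Answer: 0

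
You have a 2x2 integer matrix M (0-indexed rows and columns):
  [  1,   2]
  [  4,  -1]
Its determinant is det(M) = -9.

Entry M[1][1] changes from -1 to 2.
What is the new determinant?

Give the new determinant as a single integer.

det is linear in row 1: changing M[1][1] by delta changes det by delta * cofactor(1,1).
Cofactor C_11 = (-1)^(1+1) * minor(1,1) = 1
Entry delta = 2 - -1 = 3
Det delta = 3 * 1 = 3
New det = -9 + 3 = -6

Answer: -6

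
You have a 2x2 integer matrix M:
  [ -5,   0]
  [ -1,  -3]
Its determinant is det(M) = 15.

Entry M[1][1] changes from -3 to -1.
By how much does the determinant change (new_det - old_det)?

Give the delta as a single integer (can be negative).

Cofactor C_11 = -5
Entry delta = -1 - -3 = 2
Det delta = entry_delta * cofactor = 2 * -5 = -10

Answer: -10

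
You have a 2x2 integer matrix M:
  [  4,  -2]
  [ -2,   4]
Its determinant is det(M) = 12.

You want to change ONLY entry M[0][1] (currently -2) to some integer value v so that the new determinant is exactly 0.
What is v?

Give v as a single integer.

det is linear in entry M[0][1]: det = old_det + (v - -2) * C_01
Cofactor C_01 = 2
Want det = 0: 12 + (v - -2) * 2 = 0
  (v - -2) = -12 / 2 = -6
  v = -2 + (-6) = -8

Answer: -8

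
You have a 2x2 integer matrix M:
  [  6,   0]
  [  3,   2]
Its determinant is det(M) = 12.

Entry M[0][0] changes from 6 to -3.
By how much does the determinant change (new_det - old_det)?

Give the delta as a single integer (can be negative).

Cofactor C_00 = 2
Entry delta = -3 - 6 = -9
Det delta = entry_delta * cofactor = -9 * 2 = -18

Answer: -18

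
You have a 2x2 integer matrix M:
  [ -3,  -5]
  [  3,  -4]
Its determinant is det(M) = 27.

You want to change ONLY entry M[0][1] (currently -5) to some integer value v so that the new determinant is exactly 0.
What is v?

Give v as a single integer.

Answer: 4

Derivation:
det is linear in entry M[0][1]: det = old_det + (v - -5) * C_01
Cofactor C_01 = -3
Want det = 0: 27 + (v - -5) * -3 = 0
  (v - -5) = -27 / -3 = 9
  v = -5 + (9) = 4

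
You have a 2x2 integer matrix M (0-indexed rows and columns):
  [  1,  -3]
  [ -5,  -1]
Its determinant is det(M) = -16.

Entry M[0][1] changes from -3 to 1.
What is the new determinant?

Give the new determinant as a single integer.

Answer: 4

Derivation:
det is linear in row 0: changing M[0][1] by delta changes det by delta * cofactor(0,1).
Cofactor C_01 = (-1)^(0+1) * minor(0,1) = 5
Entry delta = 1 - -3 = 4
Det delta = 4 * 5 = 20
New det = -16 + 20 = 4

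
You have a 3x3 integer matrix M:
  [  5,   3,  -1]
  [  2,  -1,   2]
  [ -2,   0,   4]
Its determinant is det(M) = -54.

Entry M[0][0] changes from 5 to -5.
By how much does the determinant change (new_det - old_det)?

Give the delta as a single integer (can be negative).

Answer: 40

Derivation:
Cofactor C_00 = -4
Entry delta = -5 - 5 = -10
Det delta = entry_delta * cofactor = -10 * -4 = 40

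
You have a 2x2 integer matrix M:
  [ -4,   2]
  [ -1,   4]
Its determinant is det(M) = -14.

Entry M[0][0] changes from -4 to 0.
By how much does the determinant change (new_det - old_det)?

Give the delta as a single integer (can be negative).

Cofactor C_00 = 4
Entry delta = 0 - -4 = 4
Det delta = entry_delta * cofactor = 4 * 4 = 16

Answer: 16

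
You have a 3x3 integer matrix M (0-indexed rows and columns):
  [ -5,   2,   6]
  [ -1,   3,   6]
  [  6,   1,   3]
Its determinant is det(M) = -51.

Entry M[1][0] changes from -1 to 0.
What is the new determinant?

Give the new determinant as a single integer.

det is linear in row 1: changing M[1][0] by delta changes det by delta * cofactor(1,0).
Cofactor C_10 = (-1)^(1+0) * minor(1,0) = 0
Entry delta = 0 - -1 = 1
Det delta = 1 * 0 = 0
New det = -51 + 0 = -51

Answer: -51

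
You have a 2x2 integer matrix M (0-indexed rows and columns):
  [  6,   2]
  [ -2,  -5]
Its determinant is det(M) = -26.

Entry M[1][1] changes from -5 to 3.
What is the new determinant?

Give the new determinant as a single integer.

Answer: 22

Derivation:
det is linear in row 1: changing M[1][1] by delta changes det by delta * cofactor(1,1).
Cofactor C_11 = (-1)^(1+1) * minor(1,1) = 6
Entry delta = 3 - -5 = 8
Det delta = 8 * 6 = 48
New det = -26 + 48 = 22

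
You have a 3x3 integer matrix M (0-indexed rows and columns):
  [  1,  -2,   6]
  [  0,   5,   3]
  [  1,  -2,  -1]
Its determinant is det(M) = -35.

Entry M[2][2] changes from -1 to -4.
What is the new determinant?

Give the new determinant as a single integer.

Answer: -50

Derivation:
det is linear in row 2: changing M[2][2] by delta changes det by delta * cofactor(2,2).
Cofactor C_22 = (-1)^(2+2) * minor(2,2) = 5
Entry delta = -4 - -1 = -3
Det delta = -3 * 5 = -15
New det = -35 + -15 = -50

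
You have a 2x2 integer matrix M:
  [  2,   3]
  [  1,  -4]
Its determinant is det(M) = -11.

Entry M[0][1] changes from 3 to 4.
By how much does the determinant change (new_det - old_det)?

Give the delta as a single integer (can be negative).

Cofactor C_01 = -1
Entry delta = 4 - 3 = 1
Det delta = entry_delta * cofactor = 1 * -1 = -1

Answer: -1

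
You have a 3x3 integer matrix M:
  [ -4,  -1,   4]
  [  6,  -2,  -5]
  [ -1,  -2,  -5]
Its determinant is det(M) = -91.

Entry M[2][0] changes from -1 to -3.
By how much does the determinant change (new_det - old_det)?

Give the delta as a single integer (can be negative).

Answer: -26

Derivation:
Cofactor C_20 = 13
Entry delta = -3 - -1 = -2
Det delta = entry_delta * cofactor = -2 * 13 = -26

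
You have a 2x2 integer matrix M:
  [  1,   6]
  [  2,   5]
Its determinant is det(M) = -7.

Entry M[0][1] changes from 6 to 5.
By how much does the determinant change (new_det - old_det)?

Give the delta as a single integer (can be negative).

Answer: 2

Derivation:
Cofactor C_01 = -2
Entry delta = 5 - 6 = -1
Det delta = entry_delta * cofactor = -1 * -2 = 2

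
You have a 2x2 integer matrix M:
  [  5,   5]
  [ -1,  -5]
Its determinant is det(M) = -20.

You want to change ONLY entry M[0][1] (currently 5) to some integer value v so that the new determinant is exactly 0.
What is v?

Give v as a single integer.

Answer: 25

Derivation:
det is linear in entry M[0][1]: det = old_det + (v - 5) * C_01
Cofactor C_01 = 1
Want det = 0: -20 + (v - 5) * 1 = 0
  (v - 5) = 20 / 1 = 20
  v = 5 + (20) = 25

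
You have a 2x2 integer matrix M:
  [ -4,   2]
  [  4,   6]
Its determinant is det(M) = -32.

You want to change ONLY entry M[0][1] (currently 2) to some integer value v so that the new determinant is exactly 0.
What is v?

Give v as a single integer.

Answer: -6

Derivation:
det is linear in entry M[0][1]: det = old_det + (v - 2) * C_01
Cofactor C_01 = -4
Want det = 0: -32 + (v - 2) * -4 = 0
  (v - 2) = 32 / -4 = -8
  v = 2 + (-8) = -6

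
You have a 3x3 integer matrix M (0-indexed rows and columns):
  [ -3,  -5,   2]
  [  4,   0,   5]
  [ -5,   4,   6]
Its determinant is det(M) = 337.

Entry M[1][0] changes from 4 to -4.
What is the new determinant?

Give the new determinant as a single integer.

det is linear in row 1: changing M[1][0] by delta changes det by delta * cofactor(1,0).
Cofactor C_10 = (-1)^(1+0) * minor(1,0) = 38
Entry delta = -4 - 4 = -8
Det delta = -8 * 38 = -304
New det = 337 + -304 = 33

Answer: 33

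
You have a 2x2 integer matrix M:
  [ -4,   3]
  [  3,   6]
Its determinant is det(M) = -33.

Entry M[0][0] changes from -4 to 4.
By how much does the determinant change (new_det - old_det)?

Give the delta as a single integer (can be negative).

Answer: 48

Derivation:
Cofactor C_00 = 6
Entry delta = 4 - -4 = 8
Det delta = entry_delta * cofactor = 8 * 6 = 48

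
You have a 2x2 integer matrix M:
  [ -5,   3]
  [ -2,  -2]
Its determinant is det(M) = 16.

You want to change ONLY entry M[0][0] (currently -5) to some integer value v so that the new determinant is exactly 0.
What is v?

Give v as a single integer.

Answer: 3

Derivation:
det is linear in entry M[0][0]: det = old_det + (v - -5) * C_00
Cofactor C_00 = -2
Want det = 0: 16 + (v - -5) * -2 = 0
  (v - -5) = -16 / -2 = 8
  v = -5 + (8) = 3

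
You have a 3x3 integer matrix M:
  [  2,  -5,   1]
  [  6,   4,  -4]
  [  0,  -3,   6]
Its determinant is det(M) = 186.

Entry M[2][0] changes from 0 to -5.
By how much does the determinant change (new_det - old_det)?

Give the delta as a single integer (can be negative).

Cofactor C_20 = 16
Entry delta = -5 - 0 = -5
Det delta = entry_delta * cofactor = -5 * 16 = -80

Answer: -80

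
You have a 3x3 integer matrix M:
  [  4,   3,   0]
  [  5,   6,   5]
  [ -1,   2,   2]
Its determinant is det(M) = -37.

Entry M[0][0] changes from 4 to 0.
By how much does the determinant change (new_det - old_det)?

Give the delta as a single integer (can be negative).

Answer: -8

Derivation:
Cofactor C_00 = 2
Entry delta = 0 - 4 = -4
Det delta = entry_delta * cofactor = -4 * 2 = -8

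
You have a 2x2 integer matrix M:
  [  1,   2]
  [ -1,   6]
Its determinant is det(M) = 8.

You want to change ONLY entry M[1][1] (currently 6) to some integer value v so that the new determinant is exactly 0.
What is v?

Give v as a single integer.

Answer: -2

Derivation:
det is linear in entry M[1][1]: det = old_det + (v - 6) * C_11
Cofactor C_11 = 1
Want det = 0: 8 + (v - 6) * 1 = 0
  (v - 6) = -8 / 1 = -8
  v = 6 + (-8) = -2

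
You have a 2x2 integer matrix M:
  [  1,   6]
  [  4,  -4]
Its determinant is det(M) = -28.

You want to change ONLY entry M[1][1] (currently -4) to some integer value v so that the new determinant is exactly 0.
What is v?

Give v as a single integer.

det is linear in entry M[1][1]: det = old_det + (v - -4) * C_11
Cofactor C_11 = 1
Want det = 0: -28 + (v - -4) * 1 = 0
  (v - -4) = 28 / 1 = 28
  v = -4 + (28) = 24

Answer: 24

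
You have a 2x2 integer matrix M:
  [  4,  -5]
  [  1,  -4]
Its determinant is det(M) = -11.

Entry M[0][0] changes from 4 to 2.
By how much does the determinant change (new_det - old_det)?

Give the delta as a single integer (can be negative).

Answer: 8

Derivation:
Cofactor C_00 = -4
Entry delta = 2 - 4 = -2
Det delta = entry_delta * cofactor = -2 * -4 = 8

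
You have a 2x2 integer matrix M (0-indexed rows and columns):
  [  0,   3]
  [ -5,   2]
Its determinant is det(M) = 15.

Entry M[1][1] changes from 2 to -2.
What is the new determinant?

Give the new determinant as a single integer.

det is linear in row 1: changing M[1][1] by delta changes det by delta * cofactor(1,1).
Cofactor C_11 = (-1)^(1+1) * minor(1,1) = 0
Entry delta = -2 - 2 = -4
Det delta = -4 * 0 = 0
New det = 15 + 0 = 15

Answer: 15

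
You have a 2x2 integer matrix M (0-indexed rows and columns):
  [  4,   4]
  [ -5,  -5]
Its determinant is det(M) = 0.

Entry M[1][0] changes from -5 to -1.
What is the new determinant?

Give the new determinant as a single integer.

det is linear in row 1: changing M[1][0] by delta changes det by delta * cofactor(1,0).
Cofactor C_10 = (-1)^(1+0) * minor(1,0) = -4
Entry delta = -1 - -5 = 4
Det delta = 4 * -4 = -16
New det = 0 + -16 = -16

Answer: -16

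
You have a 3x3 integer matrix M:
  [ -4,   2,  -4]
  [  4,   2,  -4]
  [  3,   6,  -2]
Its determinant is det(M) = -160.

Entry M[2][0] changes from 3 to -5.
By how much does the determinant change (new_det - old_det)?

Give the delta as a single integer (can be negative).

Cofactor C_20 = 0
Entry delta = -5 - 3 = -8
Det delta = entry_delta * cofactor = -8 * 0 = 0

Answer: 0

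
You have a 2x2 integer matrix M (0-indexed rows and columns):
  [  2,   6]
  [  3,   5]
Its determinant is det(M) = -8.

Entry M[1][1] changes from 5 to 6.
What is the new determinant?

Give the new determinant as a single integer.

det is linear in row 1: changing M[1][1] by delta changes det by delta * cofactor(1,1).
Cofactor C_11 = (-1)^(1+1) * minor(1,1) = 2
Entry delta = 6 - 5 = 1
Det delta = 1 * 2 = 2
New det = -8 + 2 = -6

Answer: -6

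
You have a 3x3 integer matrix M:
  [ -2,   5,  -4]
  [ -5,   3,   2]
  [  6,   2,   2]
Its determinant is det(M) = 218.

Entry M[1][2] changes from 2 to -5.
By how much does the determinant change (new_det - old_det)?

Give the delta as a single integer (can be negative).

Cofactor C_12 = 34
Entry delta = -5 - 2 = -7
Det delta = entry_delta * cofactor = -7 * 34 = -238

Answer: -238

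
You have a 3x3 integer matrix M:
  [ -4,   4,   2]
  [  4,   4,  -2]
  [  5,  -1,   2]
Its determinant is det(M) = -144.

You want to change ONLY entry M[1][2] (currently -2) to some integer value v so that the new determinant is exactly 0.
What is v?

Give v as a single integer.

det is linear in entry M[1][2]: det = old_det + (v - -2) * C_12
Cofactor C_12 = 16
Want det = 0: -144 + (v - -2) * 16 = 0
  (v - -2) = 144 / 16 = 9
  v = -2 + (9) = 7

Answer: 7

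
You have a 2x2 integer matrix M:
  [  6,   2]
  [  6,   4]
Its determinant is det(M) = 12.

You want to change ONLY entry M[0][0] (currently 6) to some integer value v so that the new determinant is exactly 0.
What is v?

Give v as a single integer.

det is linear in entry M[0][0]: det = old_det + (v - 6) * C_00
Cofactor C_00 = 4
Want det = 0: 12 + (v - 6) * 4 = 0
  (v - 6) = -12 / 4 = -3
  v = 6 + (-3) = 3

Answer: 3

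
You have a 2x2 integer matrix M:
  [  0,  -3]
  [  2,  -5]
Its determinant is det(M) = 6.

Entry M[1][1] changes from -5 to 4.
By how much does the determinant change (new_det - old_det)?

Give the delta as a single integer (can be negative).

Cofactor C_11 = 0
Entry delta = 4 - -5 = 9
Det delta = entry_delta * cofactor = 9 * 0 = 0

Answer: 0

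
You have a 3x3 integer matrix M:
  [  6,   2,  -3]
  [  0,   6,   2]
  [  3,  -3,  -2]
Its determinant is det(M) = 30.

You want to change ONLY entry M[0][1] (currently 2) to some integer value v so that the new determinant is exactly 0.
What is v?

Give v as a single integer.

det is linear in entry M[0][1]: det = old_det + (v - 2) * C_01
Cofactor C_01 = 6
Want det = 0: 30 + (v - 2) * 6 = 0
  (v - 2) = -30 / 6 = -5
  v = 2 + (-5) = -3

Answer: -3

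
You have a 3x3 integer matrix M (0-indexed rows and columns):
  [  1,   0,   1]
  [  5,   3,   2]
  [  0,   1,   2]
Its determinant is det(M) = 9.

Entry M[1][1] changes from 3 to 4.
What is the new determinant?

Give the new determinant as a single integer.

det is linear in row 1: changing M[1][1] by delta changes det by delta * cofactor(1,1).
Cofactor C_11 = (-1)^(1+1) * minor(1,1) = 2
Entry delta = 4 - 3 = 1
Det delta = 1 * 2 = 2
New det = 9 + 2 = 11

Answer: 11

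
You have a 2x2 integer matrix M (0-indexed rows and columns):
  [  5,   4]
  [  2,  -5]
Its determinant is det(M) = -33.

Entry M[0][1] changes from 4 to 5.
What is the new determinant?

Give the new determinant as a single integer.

Answer: -35

Derivation:
det is linear in row 0: changing M[0][1] by delta changes det by delta * cofactor(0,1).
Cofactor C_01 = (-1)^(0+1) * minor(0,1) = -2
Entry delta = 5 - 4 = 1
Det delta = 1 * -2 = -2
New det = -33 + -2 = -35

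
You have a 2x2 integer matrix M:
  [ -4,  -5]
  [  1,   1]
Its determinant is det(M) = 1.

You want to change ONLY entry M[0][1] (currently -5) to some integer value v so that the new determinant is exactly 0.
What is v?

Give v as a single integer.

Answer: -4

Derivation:
det is linear in entry M[0][1]: det = old_det + (v - -5) * C_01
Cofactor C_01 = -1
Want det = 0: 1 + (v - -5) * -1 = 0
  (v - -5) = -1 / -1 = 1
  v = -5 + (1) = -4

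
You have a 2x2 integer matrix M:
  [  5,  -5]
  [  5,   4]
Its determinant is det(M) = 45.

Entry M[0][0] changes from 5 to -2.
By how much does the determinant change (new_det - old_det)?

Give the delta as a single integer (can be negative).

Cofactor C_00 = 4
Entry delta = -2 - 5 = -7
Det delta = entry_delta * cofactor = -7 * 4 = -28

Answer: -28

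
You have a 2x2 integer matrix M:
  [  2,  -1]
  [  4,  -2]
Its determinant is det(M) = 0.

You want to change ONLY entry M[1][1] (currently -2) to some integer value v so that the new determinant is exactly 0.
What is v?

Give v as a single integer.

Answer: -2

Derivation:
det is linear in entry M[1][1]: det = old_det + (v - -2) * C_11
Cofactor C_11 = 2
Want det = 0: 0 + (v - -2) * 2 = 0
  (v - -2) = 0 / 2 = 0
  v = -2 + (0) = -2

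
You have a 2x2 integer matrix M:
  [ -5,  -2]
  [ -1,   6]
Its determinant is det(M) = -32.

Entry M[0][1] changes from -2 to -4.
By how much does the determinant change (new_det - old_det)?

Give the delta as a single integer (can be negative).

Answer: -2

Derivation:
Cofactor C_01 = 1
Entry delta = -4 - -2 = -2
Det delta = entry_delta * cofactor = -2 * 1 = -2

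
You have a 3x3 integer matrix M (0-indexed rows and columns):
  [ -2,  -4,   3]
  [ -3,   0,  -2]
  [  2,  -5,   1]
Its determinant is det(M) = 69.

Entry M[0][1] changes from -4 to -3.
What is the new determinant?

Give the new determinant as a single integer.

det is linear in row 0: changing M[0][1] by delta changes det by delta * cofactor(0,1).
Cofactor C_01 = (-1)^(0+1) * minor(0,1) = -1
Entry delta = -3 - -4 = 1
Det delta = 1 * -1 = -1
New det = 69 + -1 = 68

Answer: 68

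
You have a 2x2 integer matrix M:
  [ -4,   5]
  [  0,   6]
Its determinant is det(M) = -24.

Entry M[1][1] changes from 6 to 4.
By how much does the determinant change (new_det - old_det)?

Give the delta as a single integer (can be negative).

Answer: 8

Derivation:
Cofactor C_11 = -4
Entry delta = 4 - 6 = -2
Det delta = entry_delta * cofactor = -2 * -4 = 8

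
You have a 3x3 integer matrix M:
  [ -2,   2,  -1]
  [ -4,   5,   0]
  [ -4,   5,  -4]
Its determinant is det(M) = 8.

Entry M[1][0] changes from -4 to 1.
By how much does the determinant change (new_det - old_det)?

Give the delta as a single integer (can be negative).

Cofactor C_10 = 3
Entry delta = 1 - -4 = 5
Det delta = entry_delta * cofactor = 5 * 3 = 15

Answer: 15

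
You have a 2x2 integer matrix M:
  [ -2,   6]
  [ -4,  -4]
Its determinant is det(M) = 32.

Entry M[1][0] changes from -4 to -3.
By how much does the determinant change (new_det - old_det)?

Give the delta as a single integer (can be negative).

Answer: -6

Derivation:
Cofactor C_10 = -6
Entry delta = -3 - -4 = 1
Det delta = entry_delta * cofactor = 1 * -6 = -6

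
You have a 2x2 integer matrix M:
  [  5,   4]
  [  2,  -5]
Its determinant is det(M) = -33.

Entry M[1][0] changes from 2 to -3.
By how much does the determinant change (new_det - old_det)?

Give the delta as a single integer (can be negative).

Cofactor C_10 = -4
Entry delta = -3 - 2 = -5
Det delta = entry_delta * cofactor = -5 * -4 = 20

Answer: 20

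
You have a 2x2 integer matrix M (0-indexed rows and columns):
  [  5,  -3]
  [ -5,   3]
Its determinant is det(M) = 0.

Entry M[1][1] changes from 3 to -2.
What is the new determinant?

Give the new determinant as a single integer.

det is linear in row 1: changing M[1][1] by delta changes det by delta * cofactor(1,1).
Cofactor C_11 = (-1)^(1+1) * minor(1,1) = 5
Entry delta = -2 - 3 = -5
Det delta = -5 * 5 = -25
New det = 0 + -25 = -25

Answer: -25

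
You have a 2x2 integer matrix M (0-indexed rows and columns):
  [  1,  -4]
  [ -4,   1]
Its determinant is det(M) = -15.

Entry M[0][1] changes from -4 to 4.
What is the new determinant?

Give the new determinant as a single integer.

Answer: 17

Derivation:
det is linear in row 0: changing M[0][1] by delta changes det by delta * cofactor(0,1).
Cofactor C_01 = (-1)^(0+1) * minor(0,1) = 4
Entry delta = 4 - -4 = 8
Det delta = 8 * 4 = 32
New det = -15 + 32 = 17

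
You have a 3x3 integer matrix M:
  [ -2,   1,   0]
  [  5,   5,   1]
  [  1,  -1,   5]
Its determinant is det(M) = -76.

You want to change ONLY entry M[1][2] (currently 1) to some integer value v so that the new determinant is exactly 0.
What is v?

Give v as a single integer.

det is linear in entry M[1][2]: det = old_det + (v - 1) * C_12
Cofactor C_12 = -1
Want det = 0: -76 + (v - 1) * -1 = 0
  (v - 1) = 76 / -1 = -76
  v = 1 + (-76) = -75

Answer: -75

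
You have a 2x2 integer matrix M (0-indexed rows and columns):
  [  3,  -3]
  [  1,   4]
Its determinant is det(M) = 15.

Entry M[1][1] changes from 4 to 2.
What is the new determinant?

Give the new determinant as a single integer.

Answer: 9

Derivation:
det is linear in row 1: changing M[1][1] by delta changes det by delta * cofactor(1,1).
Cofactor C_11 = (-1)^(1+1) * minor(1,1) = 3
Entry delta = 2 - 4 = -2
Det delta = -2 * 3 = -6
New det = 15 + -6 = 9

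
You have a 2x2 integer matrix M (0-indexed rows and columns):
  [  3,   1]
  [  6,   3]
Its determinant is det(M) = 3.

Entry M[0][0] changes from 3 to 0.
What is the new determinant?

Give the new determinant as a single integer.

Answer: -6

Derivation:
det is linear in row 0: changing M[0][0] by delta changes det by delta * cofactor(0,0).
Cofactor C_00 = (-1)^(0+0) * minor(0,0) = 3
Entry delta = 0 - 3 = -3
Det delta = -3 * 3 = -9
New det = 3 + -9 = -6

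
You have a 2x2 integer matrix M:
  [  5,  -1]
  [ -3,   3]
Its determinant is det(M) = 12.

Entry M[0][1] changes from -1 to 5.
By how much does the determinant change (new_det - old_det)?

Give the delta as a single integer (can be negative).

Cofactor C_01 = 3
Entry delta = 5 - -1 = 6
Det delta = entry_delta * cofactor = 6 * 3 = 18

Answer: 18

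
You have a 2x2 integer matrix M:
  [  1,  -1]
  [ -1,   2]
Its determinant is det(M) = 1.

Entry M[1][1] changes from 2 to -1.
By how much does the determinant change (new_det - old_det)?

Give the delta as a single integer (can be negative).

Cofactor C_11 = 1
Entry delta = -1 - 2 = -3
Det delta = entry_delta * cofactor = -3 * 1 = -3

Answer: -3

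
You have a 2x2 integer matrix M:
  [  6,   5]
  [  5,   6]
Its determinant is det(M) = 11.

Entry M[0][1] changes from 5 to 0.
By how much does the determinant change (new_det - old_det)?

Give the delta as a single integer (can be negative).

Cofactor C_01 = -5
Entry delta = 0 - 5 = -5
Det delta = entry_delta * cofactor = -5 * -5 = 25

Answer: 25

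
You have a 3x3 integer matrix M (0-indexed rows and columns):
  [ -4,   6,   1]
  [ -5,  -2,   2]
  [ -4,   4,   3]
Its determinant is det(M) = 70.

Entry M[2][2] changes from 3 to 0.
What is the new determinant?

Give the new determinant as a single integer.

det is linear in row 2: changing M[2][2] by delta changes det by delta * cofactor(2,2).
Cofactor C_22 = (-1)^(2+2) * minor(2,2) = 38
Entry delta = 0 - 3 = -3
Det delta = -3 * 38 = -114
New det = 70 + -114 = -44

Answer: -44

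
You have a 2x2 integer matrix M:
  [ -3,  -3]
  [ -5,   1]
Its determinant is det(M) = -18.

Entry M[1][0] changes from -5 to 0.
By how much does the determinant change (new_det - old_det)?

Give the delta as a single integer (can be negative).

Cofactor C_10 = 3
Entry delta = 0 - -5 = 5
Det delta = entry_delta * cofactor = 5 * 3 = 15

Answer: 15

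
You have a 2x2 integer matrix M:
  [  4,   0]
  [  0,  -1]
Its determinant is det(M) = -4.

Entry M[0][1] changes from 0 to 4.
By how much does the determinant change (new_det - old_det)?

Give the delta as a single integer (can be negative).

Cofactor C_01 = 0
Entry delta = 4 - 0 = 4
Det delta = entry_delta * cofactor = 4 * 0 = 0

Answer: 0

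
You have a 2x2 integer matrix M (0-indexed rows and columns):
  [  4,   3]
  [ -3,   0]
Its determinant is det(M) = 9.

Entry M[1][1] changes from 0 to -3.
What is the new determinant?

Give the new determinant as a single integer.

det is linear in row 1: changing M[1][1] by delta changes det by delta * cofactor(1,1).
Cofactor C_11 = (-1)^(1+1) * minor(1,1) = 4
Entry delta = -3 - 0 = -3
Det delta = -3 * 4 = -12
New det = 9 + -12 = -3

Answer: -3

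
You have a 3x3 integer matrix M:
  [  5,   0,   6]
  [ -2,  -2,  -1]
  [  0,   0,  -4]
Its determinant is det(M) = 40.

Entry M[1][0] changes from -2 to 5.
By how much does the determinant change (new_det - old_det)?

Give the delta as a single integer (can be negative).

Answer: 0

Derivation:
Cofactor C_10 = 0
Entry delta = 5 - -2 = 7
Det delta = entry_delta * cofactor = 7 * 0 = 0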